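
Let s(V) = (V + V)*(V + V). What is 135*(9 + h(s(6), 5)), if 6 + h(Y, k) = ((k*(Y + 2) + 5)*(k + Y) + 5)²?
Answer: 1619275104405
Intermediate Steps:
s(V) = 4*V² (s(V) = (2*V)*(2*V) = 4*V²)
h(Y, k) = -6 + (5 + (5 + k*(2 + Y))*(Y + k))² (h(Y, k) = -6 + ((k*(Y + 2) + 5)*(k + Y) + 5)² = -6 + ((k*(2 + Y) + 5)*(Y + k) + 5)² = -6 + ((5 + k*(2 + Y))*(Y + k) + 5)² = -6 + (5 + (5 + k*(2 + Y))*(Y + k))²)
135*(9 + h(s(6), 5)) = 135*(9 + (-6 + (5 + 2*5² + 5*(4*6²) + 5*5 + (4*6²)*5² + 5*(4*6²)² + 2*(4*6²)*5)²)) = 135*(9 + (-6 + (5 + 2*25 + 5*(4*36) + 25 + (4*36)*25 + 5*(4*36)² + 2*(4*36)*5)²)) = 135*(9 + (-6 + (5 + 50 + 5*144 + 25 + 144*25 + 5*144² + 2*144*5)²)) = 135*(9 + (-6 + (5 + 50 + 720 + 25 + 3600 + 5*20736 + 1440)²)) = 135*(9 + (-6 + (5 + 50 + 720 + 25 + 3600 + 103680 + 1440)²)) = 135*(9 + (-6 + 109520²)) = 135*(9 + (-6 + 11994630400)) = 135*(9 + 11994630394) = 135*11994630403 = 1619275104405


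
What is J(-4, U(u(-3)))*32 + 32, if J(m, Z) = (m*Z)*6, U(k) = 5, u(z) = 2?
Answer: -3808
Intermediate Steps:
J(m, Z) = 6*Z*m (J(m, Z) = (Z*m)*6 = 6*Z*m)
J(-4, U(u(-3)))*32 + 32 = (6*5*(-4))*32 + 32 = -120*32 + 32 = -3840 + 32 = -3808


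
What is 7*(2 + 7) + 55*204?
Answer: 11283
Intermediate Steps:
7*(2 + 7) + 55*204 = 7*9 + 11220 = 63 + 11220 = 11283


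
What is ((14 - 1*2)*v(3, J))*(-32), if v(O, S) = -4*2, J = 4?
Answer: 3072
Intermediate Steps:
v(O, S) = -8
((14 - 1*2)*v(3, J))*(-32) = ((14 - 1*2)*(-8))*(-32) = ((14 - 2)*(-8))*(-32) = (12*(-8))*(-32) = -96*(-32) = 3072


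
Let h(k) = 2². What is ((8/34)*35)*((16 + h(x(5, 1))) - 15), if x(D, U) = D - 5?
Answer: 700/17 ≈ 41.176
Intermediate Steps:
x(D, U) = -5 + D
h(k) = 4
((8/34)*35)*((16 + h(x(5, 1))) - 15) = ((8/34)*35)*((16 + 4) - 15) = ((8*(1/34))*35)*(20 - 15) = ((4/17)*35)*5 = (140/17)*5 = 700/17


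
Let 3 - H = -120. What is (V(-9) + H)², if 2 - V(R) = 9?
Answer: 13456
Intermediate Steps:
H = 123 (H = 3 - 1*(-120) = 3 + 120 = 123)
V(R) = -7 (V(R) = 2 - 1*9 = 2 - 9 = -7)
(V(-9) + H)² = (-7 + 123)² = 116² = 13456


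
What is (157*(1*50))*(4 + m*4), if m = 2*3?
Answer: 219800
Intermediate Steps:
m = 6
(157*(1*50))*(4 + m*4) = (157*(1*50))*(4 + 6*4) = (157*50)*(4 + 24) = 7850*28 = 219800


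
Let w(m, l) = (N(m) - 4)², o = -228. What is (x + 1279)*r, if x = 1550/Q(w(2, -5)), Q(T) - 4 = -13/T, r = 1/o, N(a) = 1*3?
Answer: -9961/2052 ≈ -4.8543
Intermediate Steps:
N(a) = 3
r = -1/228 (r = 1/(-228) = -1/228 ≈ -0.0043860)
w(m, l) = 1 (w(m, l) = (3 - 4)² = (-1)² = 1)
Q(T) = 4 - 13/T
x = -1550/9 (x = 1550/(4 - 13/1) = 1550/(4 - 13*1) = 1550/(4 - 13) = 1550/(-9) = 1550*(-⅑) = -1550/9 ≈ -172.22)
(x + 1279)*r = (-1550/9 + 1279)*(-1/228) = (9961/9)*(-1/228) = -9961/2052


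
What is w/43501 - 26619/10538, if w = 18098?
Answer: -967236395/458413538 ≈ -2.1100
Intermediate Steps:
w/43501 - 26619/10538 = 18098/43501 - 26619/10538 = -967236395/458413538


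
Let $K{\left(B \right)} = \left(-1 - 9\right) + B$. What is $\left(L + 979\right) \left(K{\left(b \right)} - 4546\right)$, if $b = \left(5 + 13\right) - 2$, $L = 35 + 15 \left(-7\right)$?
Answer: $-4126860$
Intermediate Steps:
$L = -70$ ($L = 35 - 105 = -70$)
$b = 16$ ($b = 18 - 2 = 16$)
$K{\left(B \right)} = -10 + B$
$\left(L + 979\right) \left(K{\left(b \right)} - 4546\right) = \left(-70 + 979\right) \left(\left(-10 + 16\right) - 4546\right) = 909 \left(6 - 4546\right) = 909 \left(-4540\right) = -4126860$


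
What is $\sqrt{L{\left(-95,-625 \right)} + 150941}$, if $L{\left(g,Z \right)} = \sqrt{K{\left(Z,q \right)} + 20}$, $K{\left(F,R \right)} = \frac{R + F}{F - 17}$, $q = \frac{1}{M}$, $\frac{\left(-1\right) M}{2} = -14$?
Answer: $\frac{\sqrt{338712207764 + 749 \sqrt{188258154}}}{1498} \approx 388.52$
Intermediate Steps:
$M = 28$ ($M = \left(-2\right) \left(-14\right) = 28$)
$q = \frac{1}{28} \approx 0.035714$
$K{\left(F,R \right)} = \frac{F + R}{-17 + F}$
$L{\left(g,Z \right)} = \sqrt{20 + \frac{\frac{1}{28} + Z}{-17 + Z}}$ ($L{\left(g,Z \right)} = \sqrt{\frac{Z + \frac{1}{28}}{-17 + Z} + 20} = \sqrt{\frac{\frac{1}{28} + Z}{-17 + Z} + 20} = \sqrt{20 + \frac{\frac{1}{28} + Z}{-17 + Z}}$)
$\sqrt{L{\left(-95,-625 \right)} + 150941} = \sqrt{\frac{\sqrt{21} \sqrt{\frac{-3173 + 196 \left(-625\right)}{-17 - 625}}}{14} + 150941} = \sqrt{\frac{\sqrt{21} \sqrt{\frac{-3173 - 122500}{-642}}}{14} + 150941} = \sqrt{\frac{\sqrt{21} \sqrt{\left(- \frac{1}{642}\right) \left(-125673\right)}}{14} + 150941} = \sqrt{\frac{\sqrt{21} \sqrt{\frac{41891}{214}}}{14} + 150941} = \sqrt{\frac{\sqrt{21} \frac{\sqrt{8964674}}{214}}{14} + 150941} = \sqrt{\frac{\sqrt{188258154}}{2996} + 150941} = \sqrt{150941 + \frac{\sqrt{188258154}}{2996}}$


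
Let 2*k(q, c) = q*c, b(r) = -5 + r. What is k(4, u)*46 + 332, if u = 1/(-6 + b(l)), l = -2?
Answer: 4224/13 ≈ 324.92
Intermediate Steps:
u = -1/13 (u = 1/(-6 + (-5 - 2)) = 1/(-6 - 7) = 1/(-13) = -1/13 ≈ -0.076923)
k(q, c) = c*q/2 (k(q, c) = (q*c)/2 = (c*q)/2 = c*q/2)
k(4, u)*46 + 332 = ((½)*(-1/13)*4)*46 + 332 = -2/13*46 + 332 = -92/13 + 332 = 4224/13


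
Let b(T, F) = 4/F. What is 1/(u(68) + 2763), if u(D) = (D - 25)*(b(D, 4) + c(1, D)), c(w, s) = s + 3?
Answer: 1/5859 ≈ 0.00017068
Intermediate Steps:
c(w, s) = 3 + s
u(D) = (-25 + D)*(4 + D) (u(D) = (D - 25)*(4/4 + (3 + D)) = (-25 + D)*(4*(¼) + (3 + D)) = (-25 + D)*(1 + (3 + D)) = (-25 + D)*(4 + D))
1/(u(68) + 2763) = 1/((-100 + 68² - 21*68) + 2763) = 1/((-100 + 4624 - 1428) + 2763) = 1/(3096 + 2763) = 1/5859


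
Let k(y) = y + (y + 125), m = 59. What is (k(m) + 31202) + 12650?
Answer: 44095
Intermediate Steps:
k(y) = 125 + 2*y (k(y) = y + (125 + y) = 125 + 2*y)
(k(m) + 31202) + 12650 = ((125 + 2*59) + 31202) + 12650 = ((125 + 118) + 31202) + 12650 = (243 + 31202) + 12650 = 31445 + 12650 = 44095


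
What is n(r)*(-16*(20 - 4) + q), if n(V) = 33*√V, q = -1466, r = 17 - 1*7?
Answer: -56826*√10 ≈ -1.7970e+5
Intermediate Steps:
r = 10 (r = 17 - 7 = 10)
n(r)*(-16*(20 - 4) + q) = (33*√10)*(-16*(20 - 4) - 1466) = (33*√10)*(-16*16 - 1466) = (33*√10)*(-256 - 1466) = (33*√10)*(-1722) = -56826*√10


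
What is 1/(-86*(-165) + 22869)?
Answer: 1/37059 ≈ 2.6984e-5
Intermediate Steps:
1/(-86*(-165) + 22869) = 1/(14190 + 22869) = 1/37059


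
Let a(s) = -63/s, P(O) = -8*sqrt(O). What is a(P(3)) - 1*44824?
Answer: -44824 + 21*sqrt(3)/8 ≈ -44819.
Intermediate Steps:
a(P(3)) - 1*44824 = -63*(-sqrt(3)/24) - 1*44824 = -(-21)*sqrt(3)/8 - 44824 = 21*sqrt(3)/8 - 44824 = -44824 + 21*sqrt(3)/8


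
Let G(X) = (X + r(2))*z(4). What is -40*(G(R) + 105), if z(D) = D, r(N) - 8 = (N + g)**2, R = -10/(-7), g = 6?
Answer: -111640/7 ≈ -15949.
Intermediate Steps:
R = 10/7 (R = -10*(-1/7) = 10/7 ≈ 1.4286)
r(N) = 8 + (6 + N)**2 (r(N) = 8 + (N + 6)**2 = 8 + (6 + N)**2)
G(X) = 288 + 4*X (G(X) = (X + (8 + (6 + 2)**2))*4 = (X + (8 + 8**2))*4 = (X + (8 + 64))*4 = (X + 72)*4 = (72 + X)*4 = 288 + 4*X)
-40*(G(R) + 105) = -40*((288 + 4*(10/7)) + 105) = -40*((288 + 40/7) + 105) = -40*(2056/7 + 105) = -40*2791/7 = -111640/7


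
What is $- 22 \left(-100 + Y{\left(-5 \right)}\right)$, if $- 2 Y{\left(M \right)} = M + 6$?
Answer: $2211$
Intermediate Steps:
$Y{\left(M \right)} = -3 - \frac{M}{2}$ ($Y{\left(M \right)} = - \frac{M + 6}{2} = - \frac{6 + M}{2} = -3 - \frac{M}{2}$)
$- 22 \left(-100 + Y{\left(-5 \right)}\right) = - 22 \left(-100 - \frac{1}{2}\right) = \left(-22\right) \left(- \frac{201}{2}\right) = 2211$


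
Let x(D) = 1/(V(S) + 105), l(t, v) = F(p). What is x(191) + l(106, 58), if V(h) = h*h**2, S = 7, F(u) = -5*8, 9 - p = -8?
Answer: -17919/448 ≈ -39.998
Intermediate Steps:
p = 17 (p = 9 - 1*(-8) = 9 + 8 = 17)
F(u) = -40
l(t, v) = -40
V(h) = h**3
x(D) = 1/448 (x(D) = 1/(7**3 + 105) = 1/(343 + 105) = 1/448)
x(191) + l(106, 58) = 1/448 - 40 = -17919/448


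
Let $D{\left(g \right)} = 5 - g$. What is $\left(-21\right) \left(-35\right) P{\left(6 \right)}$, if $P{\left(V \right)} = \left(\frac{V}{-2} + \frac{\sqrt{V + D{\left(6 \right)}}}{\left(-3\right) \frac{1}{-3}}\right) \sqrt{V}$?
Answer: $735 \sqrt{6} \left(-3 + \sqrt{5}\right) \approx -1375.4$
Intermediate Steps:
$P{\left(V \right)} = \sqrt{V} \left(\sqrt{-1 + V} - \frac{V}{2}\right)$ ($P{\left(V \right)} = \left(\frac{V}{-2} + \frac{\sqrt{V + \left(5 - 6\right)}}{\left(-3\right) \frac{1}{-3}}\right) \sqrt{V} = \left(V \left(- \frac{1}{2}\right) + \frac{\sqrt{V + \left(5 - 6\right)}}{\left(-3\right) \left(- \frac{1}{3}\right)}\right) \sqrt{V} = \left(- \frac{V}{2} + \frac{\sqrt{V - 1}}{1}\right) \sqrt{V} = \left(- \frac{V}{2} + \sqrt{-1 + V} 1\right) \sqrt{V} = \left(- \frac{V}{2} + \sqrt{-1 + V}\right) \sqrt{V} = \left(\sqrt{-1 + V} - \frac{V}{2}\right) \sqrt{V} = \sqrt{V} \left(\sqrt{-1 + V} - \frac{V}{2}\right)$)
$\left(-21\right) \left(-35\right) P{\left(6 \right)} = \left(-21\right) \left(-35\right) \sqrt{6} \left(\sqrt{-1 + 6} - 3\right) = 735 \sqrt{6} \left(\sqrt{5} - 3\right) = 735 \sqrt{6} \left(-3 + \sqrt{5}\right)$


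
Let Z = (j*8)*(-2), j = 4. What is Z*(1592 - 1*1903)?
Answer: 19904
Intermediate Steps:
Z = -64 (Z = (4*8)*(-2) = 32*(-2) = -64)
Z*(1592 - 1*1903) = -64*(1592 - 1*1903) = -64*(1592 - 1903) = -64*(-311) = 19904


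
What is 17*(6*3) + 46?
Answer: 352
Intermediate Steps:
17*(6*3) + 46 = 17*18 + 46 = 306 + 46 = 352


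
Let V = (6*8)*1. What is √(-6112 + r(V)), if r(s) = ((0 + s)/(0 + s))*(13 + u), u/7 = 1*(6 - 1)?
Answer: 4*I*√379 ≈ 77.872*I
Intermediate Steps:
u = 35 (u = 7*(1*(6 - 1)) = 7*(1*5) = 7*5 = 35)
V = 48 (V = 48*1 = 48)
r(s) = 48 (r(s) = ((0 + s)/(0 + s))*(13 + 35) = (s/s)*48 = 1*48 = 48)
√(-6112 + r(V)) = √(-6112 + 48) = √(-6064) = 4*I*√379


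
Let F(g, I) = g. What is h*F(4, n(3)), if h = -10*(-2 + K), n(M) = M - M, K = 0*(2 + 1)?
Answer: 80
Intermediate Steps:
K = 0 (K = 0*3 = 0)
n(M) = 0
h = 20 (h = -10*(-2 + 0) = -10*(-2) = 20)
h*F(4, n(3)) = 20*4 = 80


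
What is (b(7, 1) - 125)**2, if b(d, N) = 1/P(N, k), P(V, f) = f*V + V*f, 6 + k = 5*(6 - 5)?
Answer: 63001/4 ≈ 15750.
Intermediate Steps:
k = -1 (k = -6 + 5*(6 - 5) = -6 + 5*1 = -6 + 5 = -1)
P(V, f) = 2*V*f (P(V, f) = V*f + V*f = 2*V*f)
b(d, N) = -1/(2*N) (b(d, N) = 1/(2*N*(-1)) = 1/(-2*N) = -1/(2*N))
(b(7, 1) - 125)**2 = (-1/2/1 - 125)**2 = (-1/2*1 - 125)**2 = (-1/2 - 125)**2 = (-251/2)**2 = 63001/4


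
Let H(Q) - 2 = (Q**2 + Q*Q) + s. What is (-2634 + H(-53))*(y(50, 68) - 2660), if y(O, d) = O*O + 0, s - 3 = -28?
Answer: -473760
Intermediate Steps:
s = -25 (s = 3 - 28 = -25)
H(Q) = -23 + 2*Q**2 (H(Q) = 2 + ((Q**2 + Q*Q) - 25) = 2 + ((Q**2 + Q**2) - 25) = 2 + (2*Q**2 - 25) = 2 + (-25 + 2*Q**2) = -23 + 2*Q**2)
y(O, d) = O**2 (y(O, d) = O**2 + 0 = O**2)
(-2634 + H(-53))*(y(50, 68) - 2660) = (-2634 + (-23 + 2*(-53)**2))*(50**2 - 2660) = (-2634 + (-23 + 2*2809))*(2500 - 2660) = (-2634 + (-23 + 5618))*(-160) = (-2634 + 5595)*(-160) = 2961*(-160) = -473760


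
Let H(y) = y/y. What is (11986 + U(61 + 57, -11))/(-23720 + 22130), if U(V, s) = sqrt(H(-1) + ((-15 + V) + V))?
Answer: -5993/795 - sqrt(222)/1590 ≈ -7.5477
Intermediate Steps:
H(y) = 1
U(V, s) = sqrt(-14 + 2*V) (U(V, s) = sqrt(1 + ((-15 + V) + V)) = sqrt(1 + (-15 + 2*V)) = sqrt(-14 + 2*V))
(11986 + U(61 + 57, -11))/(-23720 + 22130) = (11986 + sqrt(-14 + 2*(61 + 57)))/(-23720 + 22130) = (11986 + sqrt(-14 + 2*118))/(-1590) = (11986 + sqrt(-14 + 236))*(-1/1590) = (11986 + sqrt(222))*(-1/1590) = -5993/795 - sqrt(222)/1590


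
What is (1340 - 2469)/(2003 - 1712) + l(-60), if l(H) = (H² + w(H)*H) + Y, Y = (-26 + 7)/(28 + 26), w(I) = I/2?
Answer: 28263035/5238 ≈ 5395.8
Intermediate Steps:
w(I) = I/2 (w(I) = I*(½) = I/2)
Y = -19/54 ≈ -0.35185
l(H) = -19/54 + 3*H²/2 (l(H) = (H² + (H/2)*H) - 19/54 = (H² + H²/2) - 19/54 = 3*H²/2 - 19/54 = -19/54 + 3*H²/2)
(1340 - 2469)/(2003 - 1712) + l(-60) = (1340 - 2469)/(2003 - 1712) + (-19/54 + (3/2)*(-60)²) = -1129/291 + (-19/54 + (3/2)*3600) = -1129*1/291 + (-19/54 + 5400) = -1129/291 + 291581/54 = 28263035/5238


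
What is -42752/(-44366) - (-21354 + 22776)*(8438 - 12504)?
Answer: 128258844292/22183 ≈ 5.7819e+6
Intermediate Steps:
-42752/(-44366) - (-21354 + 22776)*(8438 - 12504) = -42752*(-1/44366) - 1422*(-4066) = 21376/22183 - 1*(-5781852) = 21376/22183 + 5781852 = 128258844292/22183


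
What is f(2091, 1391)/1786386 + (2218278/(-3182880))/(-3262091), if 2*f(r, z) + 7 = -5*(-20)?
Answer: 1931606968889/73602252074511440 ≈ 2.6244e-5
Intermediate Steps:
f(r, z) = 93/2 (f(r, z) = -7/2 + (-5*(-20))/2 = -7/2 + (½)*100 = -7/2 + 50 = 93/2)
f(2091, 1391)/1786386 + (2218278/(-3182880))/(-3262091) = (93/2)/1786386 + (2218278/(-3182880))/(-3262091) = (93/2)*(1/1786386) + (2218278*(-1/3182880))*(-1/3262091) = 31/1190924 - 369713/530480*(-1/3262091) = 31/1190924 + 369713/1730474033680 = 1931606968889/73602252074511440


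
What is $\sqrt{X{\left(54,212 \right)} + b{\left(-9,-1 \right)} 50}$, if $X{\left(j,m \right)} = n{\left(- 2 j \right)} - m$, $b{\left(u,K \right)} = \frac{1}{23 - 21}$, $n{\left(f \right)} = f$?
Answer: $i \sqrt{295} \approx 17.176 i$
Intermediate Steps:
$b{\left(u,K \right)} = \frac{1}{2}$
$X{\left(j,m \right)} = - m - 2 j$ ($X{\left(j,m \right)} = - 2 j - m = - m - 2 j$)
$\sqrt{X{\left(54,212 \right)} + b{\left(-9,-1 \right)} 50} = \sqrt{\left(\left(-1\right) 212 - 108\right) + \frac{1}{2} \cdot 50} = \sqrt{\left(-212 - 108\right) + 25} = \sqrt{-320 + 25} = \sqrt{-295} = i \sqrt{295}$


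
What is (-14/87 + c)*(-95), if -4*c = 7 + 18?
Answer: 211945/348 ≈ 609.04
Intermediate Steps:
c = -25/4 (c = -(7 + 18)/4 = -¼*25 = -25/4 ≈ -6.2500)
(-14/87 + c)*(-95) = (-14/87 - 25/4)*(-95) = -2231/348*(-95) = 211945/348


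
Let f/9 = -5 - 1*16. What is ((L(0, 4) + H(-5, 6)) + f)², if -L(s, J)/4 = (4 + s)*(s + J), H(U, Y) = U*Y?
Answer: 80089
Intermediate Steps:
L(s, J) = -4*(4 + s)*(J + s) (L(s, J) = -4*(4 + s)*(s + J) = -4*(4 + s)*(J + s))
f = -189 (f = 9*(-5 - 1*16) = 9*(-5 - 16) = 9*(-21) = -189)
((L(0, 4) + H(-5, 6)) + f)² = (((-16*4 - 16*0 - 4*0² - 4*4*0) - 5*6) - 189)² = (((-64 + 0 - 4*0 + 0) - 30) - 189)² = (((-64 + 0 + 0 + 0) - 30) - 189)² = ((-64 - 30) - 189)² = (-94 - 189)² = (-283)² = 80089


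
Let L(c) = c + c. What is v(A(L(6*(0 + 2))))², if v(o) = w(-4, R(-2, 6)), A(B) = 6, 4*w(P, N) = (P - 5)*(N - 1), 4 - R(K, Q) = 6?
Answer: 729/16 ≈ 45.563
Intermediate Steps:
R(K, Q) = -2 (R(K, Q) = 4 - 1*6 = 4 - 6 = -2)
L(c) = 2*c
w(P, N) = (-1 + N)*(-5 + P)/4 (w(P, N) = ((P - 5)*(N - 1))/4 = ((-5 + P)*(-1 + N))/4 = ((-1 + N)*(-5 + P))/4 = (-1 + N)*(-5 + P)/4)
v(o) = 27/4 (v(o) = 5/4 - 5/4*(-2) - ¼*(-4) + (¼)*(-2)*(-4) = 5/4 + 5/2 + 1 + 2 = 27/4)
v(A(L(6*(0 + 2))))² = (27/4)² = 729/16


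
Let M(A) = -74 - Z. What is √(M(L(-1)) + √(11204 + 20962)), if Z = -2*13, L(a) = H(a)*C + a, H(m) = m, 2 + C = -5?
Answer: √(-48 + 3*√3574) ≈ 11.461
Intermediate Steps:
C = -7 (C = -2 - 5 = -7)
L(a) = -6*a (L(a) = a*(-7) + a = -7*a + a = -6*a)
Z = -26
M(A) = -48 (M(A) = -74 - 1*(-26) = -74 + 26 = -48)
√(M(L(-1)) + √(11204 + 20962)) = √(-48 + √(11204 + 20962)) = √(-48 + √32166) = √(-48 + 3*√3574)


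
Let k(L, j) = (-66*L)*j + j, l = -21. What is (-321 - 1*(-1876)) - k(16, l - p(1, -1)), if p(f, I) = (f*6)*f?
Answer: -26930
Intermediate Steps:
p(f, I) = 6*f**2 (p(f, I) = (6*f)*f = 6*f**2)
k(L, j) = j - 66*L*j (k(L, j) = -66*L*j + j = j - 66*L*j)
(-321 - 1*(-1876)) - k(16, l - p(1, -1)) = (-321 - 1*(-1876)) - (-21 - 6*1**2)*(1 - 66*16) = (-321 + 1876) - (-21 - 6)*(1 - 1056) = 1555 - (-21 - 1*6)*(-1055) = 1555 - (-21 - 6)*(-1055) = 1555 - (-27)*(-1055) = 1555 - 1*28485 = 1555 - 28485 = -26930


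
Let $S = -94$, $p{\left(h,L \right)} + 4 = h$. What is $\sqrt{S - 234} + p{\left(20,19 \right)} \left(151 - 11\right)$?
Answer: $2240 + 2 i \sqrt{82} \approx 2240.0 + 18.111 i$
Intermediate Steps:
$p{\left(h,L \right)} = -4 + h$
$\sqrt{S - 234} + p{\left(20,19 \right)} \left(151 - 11\right) = \sqrt{-94 - 234} + \left(-4 + 20\right) \left(151 - 11\right) = \sqrt{-328} + 16 \left(151 - 11\right) = 2 i \sqrt{82} + 16 \cdot 140 = 2 i \sqrt{82} + 2240 = 2240 + 2 i \sqrt{82}$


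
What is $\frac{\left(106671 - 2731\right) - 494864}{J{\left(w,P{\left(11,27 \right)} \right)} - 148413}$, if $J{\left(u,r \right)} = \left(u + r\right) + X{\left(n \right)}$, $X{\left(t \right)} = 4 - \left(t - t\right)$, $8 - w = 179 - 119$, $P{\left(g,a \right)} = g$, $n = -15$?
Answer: $\frac{195462}{74225} \approx 2.6334$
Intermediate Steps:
$w = -52$ ($w = 8 - \left(179 - 119\right) = 8 - 60 = -52$)
$X{\left(t \right)} = 4$ ($X{\left(t \right)} = 4 - 0 = 4 + 0 = 4$)
$J{\left(u,r \right)} = 4 + r + u$ ($J{\left(u,r \right)} = \left(u + r\right) + 4 = \left(r + u\right) + 4 = 4 + r + u$)
$\frac{\left(106671 - 2731\right) - 494864}{J{\left(w,P{\left(11,27 \right)} \right)} - 148413} = \frac{\left(106671 - 2731\right) - 494864}{\left(4 + 11 - 52\right) - 148413} = \frac{103940 - 494864}{-37 - 148413} = - \frac{390924}{-148450} = \left(-390924\right) \left(- \frac{1}{148450}\right) = \frac{195462}{74225}$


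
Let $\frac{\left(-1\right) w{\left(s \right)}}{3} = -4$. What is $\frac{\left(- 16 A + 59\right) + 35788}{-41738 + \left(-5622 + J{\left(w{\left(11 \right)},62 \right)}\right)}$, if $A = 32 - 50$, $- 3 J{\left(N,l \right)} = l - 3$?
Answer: $- \frac{108405}{142139} \approx -0.76267$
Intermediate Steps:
$w{\left(s \right)} = 12$ ($w{\left(s \right)} = \left(-3\right) \left(-4\right) = 12$)
$J{\left(N,l \right)} = 1 - \frac{l}{3}$ ($J{\left(N,l \right)} = - \frac{l - 3}{3} = - \frac{-3 + l}{3} = 1 - \frac{l}{3}$)
$A = -18$
$\frac{\left(- 16 A + 59\right) + 35788}{-41738 + \left(-5622 + J{\left(w{\left(11 \right)},62 \right)}\right)} = \frac{\left(\left(-16\right) \left(-18\right) + 59\right) + 35788}{-41738 + \left(-5622 + \left(1 - \frac{62}{3}\right)\right)} = \frac{\left(288 + 59\right) + 35788}{-41738 + \left(-5622 + \left(1 - \frac{62}{3}\right)\right)} = \frac{347 + 35788}{-41738 - \frac{16925}{3}} = \frac{36135}{-41738 - \frac{16925}{3}} = \frac{36135}{- \frac{142139}{3}} = 36135 \left(- \frac{3}{142139}\right) = - \frac{108405}{142139}$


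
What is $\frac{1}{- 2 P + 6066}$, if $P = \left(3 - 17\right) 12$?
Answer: $\frac{1}{6402} \approx 0.0001562$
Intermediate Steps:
$P = -168$ ($P = \left(-14\right) 12 = -168$)
$\frac{1}{- 2 P + 6066} = \frac{1}{\left(-2\right) \left(-168\right) + 6066} = \frac{1}{336 + 6066} = \frac{1}{6402}$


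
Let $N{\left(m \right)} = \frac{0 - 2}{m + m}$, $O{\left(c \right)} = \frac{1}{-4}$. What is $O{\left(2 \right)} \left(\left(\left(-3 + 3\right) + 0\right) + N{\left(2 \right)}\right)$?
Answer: $\frac{1}{8} \approx 0.125$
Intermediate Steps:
$O{\left(c \right)} = - \frac{1}{4}$
$N{\left(m \right)} = - \frac{1}{m}$ ($N{\left(m \right)} = - \frac{2}{2 m} = - 2 \frac{1}{2 m} = - \frac{1}{m}$)
$O{\left(2 \right)} \left(\left(\left(-3 + 3\right) + 0\right) + N{\left(2 \right)}\right) = - \frac{\left(\left(-3 + 3\right) + 0\right) - \frac{1}{2}}{4} = - \frac{\left(0 + 0\right) - \frac{1}{2}}{4} = - \frac{0 - \frac{1}{2}}{4} = \left(- \frac{1}{4}\right) \left(- \frac{1}{2}\right) = \frac{1}{8}$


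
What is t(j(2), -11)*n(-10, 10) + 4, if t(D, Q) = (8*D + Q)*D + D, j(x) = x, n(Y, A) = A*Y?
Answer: -1196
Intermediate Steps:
t(D, Q) = D + D*(Q + 8*D) (t(D, Q) = (Q + 8*D)*D + D = D*(Q + 8*D) + D = D + D*(Q + 8*D))
t(j(2), -11)*n(-10, 10) + 4 = (2*(1 - 11 + 8*2))*(10*(-10)) + 4 = (2*(1 - 11 + 16))*(-100) + 4 = (2*6)*(-100) + 4 = 12*(-100) + 4 = -1200 + 4 = -1196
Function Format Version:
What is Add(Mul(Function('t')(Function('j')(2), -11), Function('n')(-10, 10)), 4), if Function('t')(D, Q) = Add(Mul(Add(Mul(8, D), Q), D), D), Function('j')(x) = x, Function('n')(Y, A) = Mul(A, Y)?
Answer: -1196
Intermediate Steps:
Function('t')(D, Q) = Add(D, Mul(D, Add(Q, Mul(8, D)))) (Function('t')(D, Q) = Add(Mul(Add(Q, Mul(8, D)), D), D) = Add(Mul(D, Add(Q, Mul(8, D))), D) = Add(D, Mul(D, Add(Q, Mul(8, D)))))
Add(Mul(Function('t')(Function('j')(2), -11), Function('n')(-10, 10)), 4) = Add(Mul(Mul(2, Add(1, -11, Mul(8, 2))), Mul(10, -10)), 4) = Add(Mul(Mul(2, Add(1, -11, 16)), -100), 4) = Add(Mul(Mul(2, 6), -100), 4) = Add(Mul(12, -100), 4) = Add(-1200, 4) = -1196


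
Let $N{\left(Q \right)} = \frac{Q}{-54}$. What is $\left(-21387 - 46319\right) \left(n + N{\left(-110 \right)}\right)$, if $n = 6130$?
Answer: $- \frac{11209743890}{27} \approx -4.1518 \cdot 10^{8}$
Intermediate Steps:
$N{\left(Q \right)} = - \frac{Q}{54}$ ($N{\left(Q \right)} = Q \left(- \frac{1}{54}\right) = - \frac{Q}{54}$)
$\left(-21387 - 46319\right) \left(n + N{\left(-110 \right)}\right) = \left(-21387 - 46319\right) \left(6130 - - \frac{55}{27}\right) = - 67706 \left(6130 + \frac{55}{27}\right) = \left(-67706\right) \frac{165565}{27} = - \frac{11209743890}{27}$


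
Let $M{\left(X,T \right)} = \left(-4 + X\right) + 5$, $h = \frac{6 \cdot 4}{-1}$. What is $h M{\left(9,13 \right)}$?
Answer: $-240$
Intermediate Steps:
$h = -24$ ($h = 24 \left(-1\right) = -24$)
$M{\left(X,T \right)} = 1 + X$
$h M{\left(9,13 \right)} = - 24 \left(1 + 9\right) = \left(-24\right) 10 = -240$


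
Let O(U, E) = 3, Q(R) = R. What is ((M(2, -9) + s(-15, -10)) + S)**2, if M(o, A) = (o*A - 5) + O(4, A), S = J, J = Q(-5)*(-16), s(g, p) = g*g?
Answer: 81225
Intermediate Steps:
s(g, p) = g**2
J = 80 (J = -5*(-16) = 80)
S = 80
M(o, A) = -2 + A*o (M(o, A) = (o*A - 5) + 3 = (A*o - 5) + 3 = (-5 + A*o) + 3 = -2 + A*o)
((M(2, -9) + s(-15, -10)) + S)**2 = (((-2 - 9*2) + (-15)**2) + 80)**2 = (((-2 - 18) + 225) + 80)**2 = ((-20 + 225) + 80)**2 = (205 + 80)**2 = 285**2 = 81225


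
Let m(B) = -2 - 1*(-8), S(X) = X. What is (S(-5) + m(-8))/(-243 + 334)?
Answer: 1/91 ≈ 0.010989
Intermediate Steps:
m(B) = 6 (m(B) = -2 + 8 = 6)
(S(-5) + m(-8))/(-243 + 334) = (-5 + 6)/(-243 + 334) = 1/91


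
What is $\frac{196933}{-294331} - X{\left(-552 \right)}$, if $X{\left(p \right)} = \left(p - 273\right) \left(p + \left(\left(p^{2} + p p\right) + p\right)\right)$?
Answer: $\frac{147710247617867}{294331} \approx 5.0185 \cdot 10^{8}$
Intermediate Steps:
$X{\left(p \right)} = \left(-273 + p\right) \left(2 p + 2 p^{2}\right)$ ($X{\left(p \right)} = \left(-273 + p\right) \left(p + \left(\left(p^{2} + p^{2}\right) + p\right)\right) = \left(-273 + p\right) \left(p + \left(2 p^{2} + p\right)\right) = \left(-273 + p\right) \left(p + \left(p + 2 p^{2}\right)\right) = \left(-273 + p\right) \left(2 p + 2 p^{2}\right)$)
$\frac{196933}{-294331} - X{\left(-552 \right)} = \frac{196933}{-294331} - 2 \left(-552\right) \left(-273 + \left(-552\right)^{2} - -150144\right) = 196933 \left(- \frac{1}{294331}\right) - 2 \left(-552\right) \left(-273 + 304704 + 150144\right) = - \frac{196933}{294331} - 2 \left(-552\right) 454575 = - \frac{196933}{294331} - -501850800 = - \frac{196933}{294331} + 501850800 = \frac{147710247617867}{294331}$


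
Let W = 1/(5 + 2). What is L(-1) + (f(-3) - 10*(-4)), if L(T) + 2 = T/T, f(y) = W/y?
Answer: 818/21 ≈ 38.952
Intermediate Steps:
W = 1/7 ≈ 0.14286
f(y) = 1/(7*y)
L(T) = -1 (L(T) = -2 + T/T = -2 + 1 = -1)
L(-1) + (f(-3) - 10*(-4)) = -1 + ((1/7)/(-3) - 10*(-4)) = -1 + ((1/7)*(-1/3) + 40) = -1 + (-1/21 + 40) = -1 + 839/21 = 818/21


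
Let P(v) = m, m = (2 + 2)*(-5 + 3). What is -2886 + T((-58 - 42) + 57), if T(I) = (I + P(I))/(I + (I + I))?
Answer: -124081/43 ≈ -2885.6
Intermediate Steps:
m = -8 (m = 4*(-2) = -8)
P(v) = -8
T(I) = (-8 + I)/(3*I) (T(I) = (I - 8)/(I + (I + I)) = (-8 + I)/(I + 2*I) = (-8 + I)/((3*I)) = (-8 + I)*(1/(3*I)) = (-8 + I)/(3*I))
-2886 + T((-58 - 42) + 57) = -2886 + (-8 + ((-58 - 42) + 57))/(3*((-58 - 42) + 57)) = -2886 + (-8 + (-100 + 57))/(3*(-100 + 57)) = -2886 + (⅓)*(-8 - 43)/(-43) = -2886 + (⅓)*(-1/43)*(-51) = -2886 + 17/43 = -124081/43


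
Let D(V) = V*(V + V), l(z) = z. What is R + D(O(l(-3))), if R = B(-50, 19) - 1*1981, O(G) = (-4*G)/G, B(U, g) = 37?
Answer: -1912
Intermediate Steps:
O(G) = -4
D(V) = 2*V² (D(V) = V*(2*V) = 2*V²)
R = -1944 (R = 37 - 1*1981 = 37 - 1981 = -1944)
R + D(O(l(-3))) = -1944 + 2*(-4)² = -1944 + 2*16 = -1944 + 32 = -1912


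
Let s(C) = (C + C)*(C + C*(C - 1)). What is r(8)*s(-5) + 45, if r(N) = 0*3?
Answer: 45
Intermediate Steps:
s(C) = 2*C*(C + C*(-1 + C)) (s(C) = (2*C)*(C + C*(-1 + C)) = 2*C*(C + C*(-1 + C)))
r(N) = 0
r(8)*s(-5) + 45 = 0*(2*(-5)³) + 45 = 0*(2*(-125)) + 45 = 0*(-250) + 45 = 0 + 45 = 45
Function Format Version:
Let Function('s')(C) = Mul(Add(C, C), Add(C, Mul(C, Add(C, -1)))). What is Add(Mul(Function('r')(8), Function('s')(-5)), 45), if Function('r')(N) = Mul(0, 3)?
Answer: 45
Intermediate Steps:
Function('s')(C) = Mul(2, C, Add(C, Mul(C, Add(-1, C)))) (Function('s')(C) = Mul(Mul(2, C), Add(C, Mul(C, Add(-1, C)))) = Mul(2, C, Add(C, Mul(C, Add(-1, C)))))
Function('r')(N) = 0
Add(Mul(Function('r')(8), Function('s')(-5)), 45) = Add(Mul(0, Mul(2, Pow(-5, 3))), 45) = Add(Mul(0, Mul(2, -125)), 45) = Add(Mul(0, -250), 45) = Add(0, 45) = 45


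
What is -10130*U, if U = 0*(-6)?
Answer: 0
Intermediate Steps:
U = 0
-10130*U = -10130*0 = 0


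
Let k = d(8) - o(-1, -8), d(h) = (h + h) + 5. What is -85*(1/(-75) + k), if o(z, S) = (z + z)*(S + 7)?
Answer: -24208/15 ≈ -1613.9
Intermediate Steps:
o(z, S) = 2*z*(7 + S) (o(z, S) = (2*z)*(7 + S) = 2*z*(7 + S))
d(h) = 5 + 2*h (d(h) = 2*h + 5 = 5 + 2*h)
k = 19 (k = (5 + 2*8) - 2*(-1)*(7 - 8) = (5 + 16) - 2*(-1)*(-1) = 21 - 1*2 = 21 - 2 = 19)
-85*(1/(-75) + k) = -85*(1/(-75) + 19) = -85*(-1/75 + 19) = -85*1424/75 = -24208/15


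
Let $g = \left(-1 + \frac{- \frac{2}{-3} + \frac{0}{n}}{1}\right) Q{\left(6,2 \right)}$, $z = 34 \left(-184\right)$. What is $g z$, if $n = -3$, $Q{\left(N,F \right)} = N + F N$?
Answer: $37536$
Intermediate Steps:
$z = -6256$
$g = -6$ ($g = \left(-1 + \frac{- \frac{2}{-3} + \frac{0}{-3}}{1}\right) 6 \left(1 + 2\right) = \left(-1 + \left(\left(-2\right) \left(- \frac{1}{3}\right) + 0 \left(- \frac{1}{3}\right)\right) 1\right) 6 \cdot 3 = \left(-1 + \left(\frac{2}{3} + 0\right) 1\right) 18 = \left(-1 + \frac{2}{3} \cdot 1\right) 18 = \left(-1 + \frac{2}{3}\right) 18 = \left(- \frac{1}{3}\right) 18 = -6$)
$g z = \left(-6\right) \left(-6256\right) = 37536$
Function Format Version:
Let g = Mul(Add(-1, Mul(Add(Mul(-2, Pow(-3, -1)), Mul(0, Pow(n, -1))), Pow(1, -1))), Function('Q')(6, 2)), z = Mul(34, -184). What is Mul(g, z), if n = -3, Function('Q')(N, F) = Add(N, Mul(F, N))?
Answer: 37536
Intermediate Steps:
z = -6256
g = -6 (g = Mul(Add(-1, Mul(Add(Mul(-2, Pow(-3, -1)), Mul(0, Pow(-3, -1))), Pow(1, -1))), Mul(6, Add(1, 2))) = Mul(Add(-1, Mul(Add(Mul(-2, Rational(-1, 3)), Mul(0, Rational(-1, 3))), 1)), Mul(6, 3)) = Mul(Add(-1, Mul(Add(Rational(2, 3), 0), 1)), 18) = Mul(Add(-1, Mul(Rational(2, 3), 1)), 18) = Mul(Add(-1, Rational(2, 3)), 18) = Mul(Rational(-1, 3), 18) = -6)
Mul(g, z) = Mul(-6, -6256) = 37536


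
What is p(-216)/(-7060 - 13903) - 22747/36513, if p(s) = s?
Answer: -468958553/765422019 ≈ -0.61268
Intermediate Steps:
p(-216)/(-7060 - 13903) - 22747/36513 = -216/(-7060 - 13903) - 22747/36513 = -216/(-20963) - 22747*1/36513 = -216*(-1/20963) - 22747/36513 = 216/20963 - 22747/36513 = -468958553/765422019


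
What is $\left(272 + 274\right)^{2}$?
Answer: $298116$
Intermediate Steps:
$\left(272 + 274\right)^{2} = 546^{2} = 298116$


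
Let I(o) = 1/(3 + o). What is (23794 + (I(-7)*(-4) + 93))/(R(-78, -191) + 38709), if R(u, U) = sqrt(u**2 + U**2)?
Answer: 231170148/374586029 - 5972*sqrt(42565)/374586029 ≈ 0.61385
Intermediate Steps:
R(u, U) = sqrt(U**2 + u**2)
(23794 + (I(-7)*(-4) + 93))/(R(-78, -191) + 38709) = (23794 + (-4/(3 - 7) + 93))/(sqrt((-191)**2 + (-78)**2) + 38709) = (23794 + (-4/(-4) + 93))/(sqrt(36481 + 6084) + 38709) = (23794 + (-1/4*(-4) + 93))/(sqrt(42565) + 38709) = (23794 + (1 + 93))/(38709 + sqrt(42565)) = (23794 + 94)/(38709 + sqrt(42565)) = 23888/(38709 + sqrt(42565))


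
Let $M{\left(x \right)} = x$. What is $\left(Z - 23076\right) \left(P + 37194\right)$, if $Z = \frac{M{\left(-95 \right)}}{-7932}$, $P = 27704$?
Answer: $- \frac{5939423976913}{3966} \approx -1.4976 \cdot 10^{9}$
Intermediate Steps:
$Z = \frac{95}{7932}$ ($Z = - \frac{95}{-7932} = \left(-95\right) \left(- \frac{1}{7932}\right) = \frac{95}{7932} \approx 0.011977$)
$\left(Z - 23076\right) \left(P + 37194\right) = \left(\frac{95}{7932} - 23076\right) \left(27704 + 37194\right) = \left(- \frac{183038737}{7932}\right) 64898 = - \frac{5939423976913}{3966}$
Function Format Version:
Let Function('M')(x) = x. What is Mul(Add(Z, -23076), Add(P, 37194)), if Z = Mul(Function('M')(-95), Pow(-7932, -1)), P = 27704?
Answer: Rational(-5939423976913, 3966) ≈ -1.4976e+9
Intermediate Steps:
Z = Rational(95, 7932) (Z = Mul(-95, Pow(-7932, -1)) = Mul(-95, Rational(-1, 7932)) = Rational(95, 7932) ≈ 0.011977)
Mul(Add(Z, -23076), Add(P, 37194)) = Mul(Add(Rational(95, 7932), -23076), Add(27704, 37194)) = Mul(Rational(-183038737, 7932), 64898) = Rational(-5939423976913, 3966)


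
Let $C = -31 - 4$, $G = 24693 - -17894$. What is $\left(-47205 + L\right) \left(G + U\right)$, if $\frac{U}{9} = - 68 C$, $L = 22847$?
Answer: $-1559082506$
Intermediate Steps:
$G = 42587$ ($G = 24693 + 17894 = 42587$)
$C = -35$
$U = 21420$ ($U = 9 \left(\left(-68\right) \left(-35\right)\right) = 9 \cdot 2380 = 21420$)
$\left(-47205 + L\right) \left(G + U\right) = \left(-47205 + 22847\right) \left(42587 + 21420\right) = \left(-24358\right) 64007 = -1559082506$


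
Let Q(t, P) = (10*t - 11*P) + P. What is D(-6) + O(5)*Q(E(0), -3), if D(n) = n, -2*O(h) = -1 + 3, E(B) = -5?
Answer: 14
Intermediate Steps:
O(h) = -1 (O(h) = -(-1 + 3)/2 = -½*2 = -1)
Q(t, P) = -10*P + 10*t (Q(t, P) = (-11*P + 10*t) + P = -10*P + 10*t)
D(-6) + O(5)*Q(E(0), -3) = -6 - (-10*(-3) + 10*(-5)) = -6 - (30 - 50) = -6 - 1*(-20) = -6 + 20 = 14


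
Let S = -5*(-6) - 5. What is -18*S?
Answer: -450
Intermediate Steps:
S = 25 (S = 30 - 5 = 25)
-18*S = -18*25 = -450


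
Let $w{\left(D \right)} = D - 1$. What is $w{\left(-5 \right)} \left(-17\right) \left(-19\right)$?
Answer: $-1938$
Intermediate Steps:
$w{\left(D \right)} = -1 + D$
$w{\left(-5 \right)} \left(-17\right) \left(-19\right) = \left(-1 - 5\right) \left(-17\right) \left(-19\right) = \left(-6\right) \left(-17\right) \left(-19\right) = 102 \left(-19\right) = -1938$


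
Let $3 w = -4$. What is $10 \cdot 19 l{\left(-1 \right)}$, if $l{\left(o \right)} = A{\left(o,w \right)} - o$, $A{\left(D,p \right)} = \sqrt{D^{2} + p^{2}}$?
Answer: $\frac{1520}{3} \approx 506.67$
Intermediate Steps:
$w = - \frac{4}{3}$ ($w = \frac{1}{3} \left(-4\right) = - \frac{4}{3} \approx -1.3333$)
$l{\left(o \right)} = \sqrt{\frac{16}{9} + o^{2}} - o$ ($l{\left(o \right)} = \sqrt{o^{2} + \left(- \frac{4}{3}\right)^{2}} - o = \sqrt{o^{2} + \frac{16}{9}} - o = \sqrt{\frac{16}{9} + o^{2}} - o$)
$10 \cdot 19 l{\left(-1 \right)} = 10 \cdot 19 \left(\left(-1\right) \left(-1\right) + \frac{\sqrt{16 + 9 \left(-1\right)^{2}}}{3}\right) = 190 \left(1 + \frac{\sqrt{16 + 9 \cdot 1}}{3}\right) = 190 \left(1 + \frac{\sqrt{16 + 9}}{3}\right) = 190 \left(1 + \frac{\sqrt{25}}{3}\right) = 190 \left(1 + \frac{1}{3} \cdot 5\right) = 190 \left(1 + \frac{5}{3}\right) = 190 \cdot \frac{8}{3} = \frac{1520}{3}$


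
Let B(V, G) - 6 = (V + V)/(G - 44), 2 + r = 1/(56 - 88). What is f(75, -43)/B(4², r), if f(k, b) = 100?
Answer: 73650/3907 ≈ 18.851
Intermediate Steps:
r = -65/32 (r = -2 + 1/(56 - 88) = -2 + 1/(-32) = -2 - 1/32 = -65/32 ≈ -2.0313)
B(V, G) = 6 + 2*V/(-44 + G) (B(V, G) = 6 + (V + V)/(G - 44) = 6 + (2*V)/(-44 + G) = 6 + 2*V/(-44 + G))
f(75, -43)/B(4², r) = 100/((2*(-132 + 4² + 3*(-65/32))/(-44 - 65/32))) = 100/((2*(-132 + 16 - 195/32)/(-1473/32))) = 100/((2*(-32/1473)*(-3907/32))) = 100/(7814/1473) = 100*(1473/7814) = 73650/3907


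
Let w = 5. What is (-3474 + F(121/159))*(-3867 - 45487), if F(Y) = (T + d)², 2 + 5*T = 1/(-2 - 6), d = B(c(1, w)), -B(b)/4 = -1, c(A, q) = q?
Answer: 136660016827/800 ≈ 1.7082e+8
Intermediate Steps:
B(b) = 4 (B(b) = -4*(-1) = 4)
d = 4
T = -17/40 (T = -⅖ + 1/(5*(-2 - 6)) = -⅖ + (⅕)/(-8) = -⅖ + (⅕)*(-⅛) = -⅖ - 1/40 = -17/40 ≈ -0.42500)
F(Y) = 20449/1600 (F(Y) = (-17/40 + 4)² = (143/40)² = 20449/1600)
(-3474 + F(121/159))*(-3867 - 45487) = (-3474 + 20449/1600)*(-3867 - 45487) = -5537951/1600*(-49354) = 136660016827/800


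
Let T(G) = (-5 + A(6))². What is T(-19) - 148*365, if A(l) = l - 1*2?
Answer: -54019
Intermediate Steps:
A(l) = -2 + l (A(l) = l - 2 = -2 + l)
T(G) = 1 (T(G) = (-5 + (-2 + 6))² = (-5 + 4)² = (-1)² = 1)
T(-19) - 148*365 = 1 - 148*365 = 1 - 54020 = -54019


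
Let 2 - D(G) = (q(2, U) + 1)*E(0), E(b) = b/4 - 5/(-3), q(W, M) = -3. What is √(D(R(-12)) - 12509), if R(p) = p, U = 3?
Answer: I*√112533/3 ≈ 111.82*I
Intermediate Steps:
E(b) = 5/3 + b/4 (E(b) = b*(¼) - 5*(-⅓) = b/4 + 5/3 = 5/3 + b/4)
D(G) = 16/3 (D(G) = 2 - (-3 + 1)*(5/3 + (¼)*0) = 2 - (-2)*(5/3 + 0) = 2 - (-2)*5/3 = 2 - 1*(-10/3) = 2 + 10/3 = 16/3)
√(D(R(-12)) - 12509) = √(16/3 - 12509) = √(-37511/3) = I*√112533/3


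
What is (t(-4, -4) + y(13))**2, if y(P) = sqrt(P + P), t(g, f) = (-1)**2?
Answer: (1 + sqrt(26))**2 ≈ 37.198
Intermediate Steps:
t(g, f) = 1
y(P) = sqrt(2)*sqrt(P) (y(P) = sqrt(2*P) = sqrt(2)*sqrt(P))
(t(-4, -4) + y(13))**2 = (1 + sqrt(2)*sqrt(13))**2 = (1 + sqrt(26))**2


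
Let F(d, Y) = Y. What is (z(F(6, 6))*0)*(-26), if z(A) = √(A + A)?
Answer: 0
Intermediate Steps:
z(A) = √2*√A (z(A) = √(2*A) = √2*√A)
(z(F(6, 6))*0)*(-26) = ((√2*√6)*0)*(-26) = ((2*√3)*0)*(-26) = 0*(-26) = 0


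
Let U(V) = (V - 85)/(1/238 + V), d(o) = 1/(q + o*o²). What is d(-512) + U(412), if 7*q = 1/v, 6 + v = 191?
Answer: 13527089297568119/17043479141974263 ≈ 0.79368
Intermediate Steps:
v = 185 (v = -6 + 191 = 185)
q = 1/1295 (q = (⅐)/185 = (⅐)*(1/185) = 1/1295 ≈ 0.00077220)
d(o) = 1/(1/1295 + o³) (d(o) = 1/(1/1295 + o*o²) = 1/(1/1295 + o³))
U(V) = (-85 + V)/(1/238 + V)
d(-512) + U(412) = 1295/(1 + 1295*(-512)³) + 238*(-85 + 412)/(1 + 238*412) = 1295/(1 + 1295*(-134217728)) + 238*327/(1 + 98056) = 1295/(1 - 173811957760) + 238*327/98057 = 1295/(-173811957759) + 238*(1/98057)*327 = 1295*(-1/173811957759) + 77826/98057 = -1295/173811957759 + 77826/98057 = 13527089297568119/17043479141974263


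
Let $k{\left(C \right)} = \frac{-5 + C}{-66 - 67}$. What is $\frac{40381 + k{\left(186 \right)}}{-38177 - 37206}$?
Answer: $- \frac{5370492}{10025939} \approx -0.53566$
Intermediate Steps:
$k{\left(C \right)} = \frac{5}{133} - \frac{C}{133}$ ($k{\left(C \right)} = \frac{-5 + C}{-133} = \left(-5 + C\right) \left(- \frac{1}{133}\right) = \frac{5}{133} - \frac{C}{133}$)
$\frac{40381 + k{\left(186 \right)}}{-38177 - 37206} = \frac{40381 + \left(\frac{5}{133} - \frac{186}{133}\right)}{-38177 - 37206} = \frac{40381 + \left(\frac{5}{133} - \frac{186}{133}\right)}{-75383} = \left(40381 - \frac{181}{133}\right) \left(- \frac{1}{75383}\right) = \frac{5370492}{133} \left(- \frac{1}{75383}\right) = - \frac{5370492}{10025939}$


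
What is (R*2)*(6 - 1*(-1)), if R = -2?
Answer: -28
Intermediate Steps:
(R*2)*(6 - 1*(-1)) = (-2*2)*(6 - 1*(-1)) = -4*(6 + 1) = -4*7 = -28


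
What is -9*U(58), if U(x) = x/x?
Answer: -9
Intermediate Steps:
U(x) = 1
-9*U(58) = -9*1 = -9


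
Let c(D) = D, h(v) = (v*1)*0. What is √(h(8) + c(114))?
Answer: √114 ≈ 10.677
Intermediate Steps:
h(v) = 0 (h(v) = v*0 = 0)
√(h(8) + c(114)) = √(0 + 114) = √114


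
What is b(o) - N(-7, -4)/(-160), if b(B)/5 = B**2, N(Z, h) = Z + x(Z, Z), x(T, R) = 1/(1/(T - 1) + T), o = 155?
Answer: 1095539593/9120 ≈ 1.2013e+5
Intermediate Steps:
x(T, R) = 1/(T + 1/(-1 + T)) (x(T, R) = 1/(1/(-1 + T) + T) = 1/(T + 1/(-1 + T)))
N(Z, h) = Z + (-1 + Z)/(1 + Z**2 - Z)
b(B) = 5*B**2
b(o) - N(-7, -4)/(-160) = 5*155**2 - (-1 - 7 - 7*(1 + (-7)**2 - 1*(-7)))/(1 + (-7)**2 - 1*(-7))/(-160) = 5*24025 - (-1 - 7 - 7*(1 + 49 + 7))/(1 + 49 + 7)*(-1)/160 = 120125 - (-1 - 7 - 7*57)/57*(-1)/160 = 120125 - (-1 - 7 - 399)/57*(-1)/160 = 120125 - (1/57)*(-407)*(-1)/160 = 120125 - (-407)*(-1)/(57*160) = 120125 - 1*407/9120 = 120125 - 407/9120 = 1095539593/9120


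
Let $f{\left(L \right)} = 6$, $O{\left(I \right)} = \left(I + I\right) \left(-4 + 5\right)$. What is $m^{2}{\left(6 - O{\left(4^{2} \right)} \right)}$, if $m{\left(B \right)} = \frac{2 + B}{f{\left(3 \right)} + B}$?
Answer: $\frac{36}{25} \approx 1.44$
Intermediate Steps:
$O{\left(I \right)} = 2 I$ ($O{\left(I \right)} = 2 I 1 = 2 I$)
$m{\left(B \right)} = \frac{2 + B}{6 + B}$
$m^{2}{\left(6 - O{\left(4^{2} \right)} \right)} = \left(\frac{2 + \left(6 - 2 \cdot 4^{2}\right)}{6 + \left(6 - 2 \cdot 4^{2}\right)}\right)^{2} = \left(\frac{2 + \left(6 - 2 \cdot 16\right)}{6 + \left(6 - 2 \cdot 16\right)}\right)^{2} = \left(\frac{2 + \left(6 - 32\right)}{6 + \left(6 - 32\right)}\right)^{2} = \left(\frac{2 - 26}{6 - 26}\right)^{2} = \left(\frac{1}{-20} \left(-24\right)\right)^{2} = \left(\left(- \frac{1}{20}\right) \left(-24\right)\right)^{2} = \left(\frac{6}{5}\right)^{2} = \frac{36}{25}$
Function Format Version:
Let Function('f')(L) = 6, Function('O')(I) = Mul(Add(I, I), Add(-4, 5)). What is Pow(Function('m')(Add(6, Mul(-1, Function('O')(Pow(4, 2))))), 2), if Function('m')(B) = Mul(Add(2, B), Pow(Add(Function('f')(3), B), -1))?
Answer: Rational(36, 25) ≈ 1.4400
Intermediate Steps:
Function('O')(I) = Mul(2, I) (Function('O')(I) = Mul(Mul(2, I), 1) = Mul(2, I))
Function('m')(B) = Mul(Pow(Add(6, B), -1), Add(2, B)) (Function('m')(B) = Mul(Add(2, B), Pow(Add(6, B), -1)) = Mul(Pow(Add(6, B), -1), Add(2, B)))
Pow(Function('m')(Add(6, Mul(-1, Function('O')(Pow(4, 2))))), 2) = Pow(Mul(Pow(Add(6, Add(6, Mul(-1, Mul(2, Pow(4, 2))))), -1), Add(2, Add(6, Mul(-1, Mul(2, Pow(4, 2)))))), 2) = Pow(Mul(Pow(Add(6, Add(6, Mul(-1, Mul(2, 16)))), -1), Add(2, Add(6, Mul(-1, Mul(2, 16))))), 2) = Pow(Mul(Pow(Add(6, Add(6, Mul(-1, 32))), -1), Add(2, Add(6, Mul(-1, 32)))), 2) = Pow(Mul(Pow(Add(6, Add(6, -32)), -1), Add(2, Add(6, -32))), 2) = Pow(Mul(Pow(Add(6, -26), -1), Add(2, -26)), 2) = Pow(Mul(Pow(-20, -1), -24), 2) = Pow(Mul(Rational(-1, 20), -24), 2) = Pow(Rational(6, 5), 2) = Rational(36, 25)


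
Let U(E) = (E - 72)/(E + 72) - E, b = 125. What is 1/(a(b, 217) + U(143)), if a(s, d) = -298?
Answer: -215/94744 ≈ -0.0022693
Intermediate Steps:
U(E) = -E + (-72 + E)/(72 + E) (U(E) = (-72 + E)/(72 + E) - E = -E + (-72 + E)/(72 + E))
1/(a(b, 217) + U(143)) = 1/(-298 + (-72 - 1*143² - 71*143)/(72 + 143)) = 1/(-298 + (-72 - 1*20449 - 10153)/215) = 1/(-298 + (-72 - 20449 - 10153)/215) = 1/(-298 + (1/215)*(-30674)) = 1/(-298 - 30674/215) = 1/(-94744/215) = -215/94744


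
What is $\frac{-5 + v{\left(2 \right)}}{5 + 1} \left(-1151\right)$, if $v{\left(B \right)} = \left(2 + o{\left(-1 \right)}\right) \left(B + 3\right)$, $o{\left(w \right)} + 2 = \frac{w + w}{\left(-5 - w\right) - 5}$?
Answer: $\frac{40285}{54} \approx 746.02$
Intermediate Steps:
$o{\left(w \right)} = -2 + \frac{2 w}{-10 - w}$ ($o{\left(w \right)} = -2 + \frac{w + w}{\left(-5 - w\right) - 5} = -2 + \frac{2 w}{-10 - w}$)
$v{\left(B \right)} = \frac{2}{3} + \frac{2 B}{9}$ ($v{\left(B \right)} = \left(2 + \frac{4 \left(-5 - -1\right)}{10 - 1}\right) \left(B + 3\right) = \left(2 + \frac{4 \left(-5 + 1\right)}{9}\right) \left(3 + B\right) = \left(2 + 4 \cdot \frac{1}{9} \left(-4\right)\right) \left(3 + B\right) = \left(2 - \frac{16}{9}\right) \left(3 + B\right) = \frac{2 \left(3 + B\right)}{9} = \frac{2}{3} + \frac{2 B}{9}$)
$\frac{-5 + v{\left(2 \right)}}{5 + 1} \left(-1151\right) = \frac{-5 + \left(\frac{2}{3} + \frac{2}{9} \cdot 2\right)}{5 + 1} \left(-1151\right) = \frac{-5 + \left(\frac{2}{3} + \frac{4}{9}\right)}{6} \left(-1151\right) = \left(-5 + \frac{10}{9}\right) \frac{1}{6} \left(-1151\right) = \left(- \frac{35}{9}\right) \frac{1}{6} \left(-1151\right) = \left(- \frac{35}{54}\right) \left(-1151\right) = \frac{40285}{54}$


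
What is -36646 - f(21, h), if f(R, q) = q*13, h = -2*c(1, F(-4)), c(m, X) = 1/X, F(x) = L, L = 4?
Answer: -73279/2 ≈ -36640.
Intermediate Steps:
F(x) = 4
h = -½ (h = -2/4 = -2*¼ = -½ ≈ -0.50000)
f(R, q) = 13*q
-36646 - f(21, h) = -36646 - 13*(-1)/2 = -36646 - 1*(-13/2) = -36646 + 13/2 = -73279/2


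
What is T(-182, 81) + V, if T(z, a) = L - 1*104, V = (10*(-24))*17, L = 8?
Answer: -4176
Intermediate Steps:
V = -4080 (V = -240*17 = -4080)
T(z, a) = -96 (T(z, a) = 8 - 1*104 = 8 - 104 = -96)
T(-182, 81) + V = -96 - 4080 = -4176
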